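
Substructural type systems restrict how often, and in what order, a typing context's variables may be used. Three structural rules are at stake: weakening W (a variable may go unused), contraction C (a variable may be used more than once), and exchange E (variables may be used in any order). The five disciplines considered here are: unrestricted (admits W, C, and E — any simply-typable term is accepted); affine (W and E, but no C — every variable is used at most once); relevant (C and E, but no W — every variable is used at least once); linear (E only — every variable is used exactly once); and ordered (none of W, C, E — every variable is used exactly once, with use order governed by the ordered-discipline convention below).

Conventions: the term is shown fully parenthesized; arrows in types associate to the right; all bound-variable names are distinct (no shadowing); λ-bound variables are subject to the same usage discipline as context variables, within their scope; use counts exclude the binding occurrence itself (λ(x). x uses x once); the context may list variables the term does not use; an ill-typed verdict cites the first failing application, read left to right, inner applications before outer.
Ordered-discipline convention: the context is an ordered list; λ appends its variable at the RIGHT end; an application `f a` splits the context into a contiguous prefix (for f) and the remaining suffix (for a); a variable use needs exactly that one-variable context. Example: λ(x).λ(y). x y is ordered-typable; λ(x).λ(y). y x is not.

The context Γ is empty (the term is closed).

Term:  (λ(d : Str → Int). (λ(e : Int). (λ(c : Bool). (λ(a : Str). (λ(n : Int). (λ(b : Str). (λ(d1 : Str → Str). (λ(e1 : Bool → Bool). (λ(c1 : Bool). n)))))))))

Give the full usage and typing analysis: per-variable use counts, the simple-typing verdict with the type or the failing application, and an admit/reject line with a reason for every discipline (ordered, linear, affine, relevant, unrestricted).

counts: d (λ-bound): 0, e (λ-bound): 0, c (λ-bound): 0, a (λ-bound): 0, n (λ-bound): 1, b (λ-bound): 0, d1 (λ-bound): 0, e1 (λ-bound): 0, c1 (λ-bound): 0
uses in reading order: n
typing: well-typed at (Str → Int) → Int → Bool → Str → Int → Str → (Str → Str) → (Bool → Bool) → Bool → Int
ordered: ✗ — d, e, c, a, b, d1, e1, c1 left unused
linear: ✗ — d, e, c, a, b, d1, e1, c1 left unused
affine: ✓ — none of d, e, c, a, n, b, d1, e1, c1 used more than once
relevant: ✗ — d, e, c, a, b, d1, e1, c1 left unused
unrestricted: ✓ — simply typable at (Str → Int) → Int → Bool → Str → Int → Str → (Str → Str) → (Bool → Bool) → Bool → Int; W, C, E all held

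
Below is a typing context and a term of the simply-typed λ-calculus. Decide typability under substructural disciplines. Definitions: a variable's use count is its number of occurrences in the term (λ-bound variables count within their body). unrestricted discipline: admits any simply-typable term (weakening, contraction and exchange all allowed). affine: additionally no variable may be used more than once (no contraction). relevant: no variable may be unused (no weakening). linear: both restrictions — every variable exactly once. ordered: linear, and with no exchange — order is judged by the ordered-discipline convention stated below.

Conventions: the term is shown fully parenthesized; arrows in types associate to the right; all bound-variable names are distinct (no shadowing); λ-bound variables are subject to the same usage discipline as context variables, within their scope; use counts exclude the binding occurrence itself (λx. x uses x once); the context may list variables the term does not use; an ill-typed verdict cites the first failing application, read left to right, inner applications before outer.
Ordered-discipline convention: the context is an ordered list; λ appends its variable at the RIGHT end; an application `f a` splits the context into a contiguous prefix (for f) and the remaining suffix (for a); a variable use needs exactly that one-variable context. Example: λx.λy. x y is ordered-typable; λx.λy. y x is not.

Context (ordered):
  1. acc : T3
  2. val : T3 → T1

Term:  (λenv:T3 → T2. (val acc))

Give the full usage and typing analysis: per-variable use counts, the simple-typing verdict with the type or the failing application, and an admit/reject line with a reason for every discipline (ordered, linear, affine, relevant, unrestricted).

usage: acc: 1; val: 1; env (bound): 0
uses in reading order: val, acc
typing: ✓ — (T3 → T2) → T1
ordered: ✗ — needs weakening: env unused
linear: ✗ — needs weakening: env unused
affine: ✓ — no duplicate uses among acc, val, env
relevant: ✗ — needs weakening: env unused
unrestricted: ✓ — typability at (T3 → T2) → T1 is all that's needed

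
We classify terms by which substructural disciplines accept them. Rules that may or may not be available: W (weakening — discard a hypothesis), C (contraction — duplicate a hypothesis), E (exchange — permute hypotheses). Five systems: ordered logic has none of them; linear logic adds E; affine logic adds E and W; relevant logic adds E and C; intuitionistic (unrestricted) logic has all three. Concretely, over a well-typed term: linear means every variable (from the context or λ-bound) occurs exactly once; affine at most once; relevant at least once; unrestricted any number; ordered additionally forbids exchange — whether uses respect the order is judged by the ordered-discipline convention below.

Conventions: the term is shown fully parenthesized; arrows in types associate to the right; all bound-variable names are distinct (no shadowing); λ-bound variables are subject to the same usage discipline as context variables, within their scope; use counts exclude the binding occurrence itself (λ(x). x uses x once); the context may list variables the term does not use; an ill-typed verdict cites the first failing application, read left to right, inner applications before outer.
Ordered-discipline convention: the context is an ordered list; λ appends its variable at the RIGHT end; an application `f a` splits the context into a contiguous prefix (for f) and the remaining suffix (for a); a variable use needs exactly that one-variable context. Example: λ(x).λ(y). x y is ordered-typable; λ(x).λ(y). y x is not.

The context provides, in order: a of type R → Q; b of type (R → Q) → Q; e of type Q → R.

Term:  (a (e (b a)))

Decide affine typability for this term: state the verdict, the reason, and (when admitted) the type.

no — a ×2 used more than once (contraction)
use counts: a ×2, b ×1, e ×1
left-to-right use order: a, e, b, a
typing: the term checks, with type Q
summary: ordered ✗, linear ✗, affine ✗, relevant ✓, unrestricted ✓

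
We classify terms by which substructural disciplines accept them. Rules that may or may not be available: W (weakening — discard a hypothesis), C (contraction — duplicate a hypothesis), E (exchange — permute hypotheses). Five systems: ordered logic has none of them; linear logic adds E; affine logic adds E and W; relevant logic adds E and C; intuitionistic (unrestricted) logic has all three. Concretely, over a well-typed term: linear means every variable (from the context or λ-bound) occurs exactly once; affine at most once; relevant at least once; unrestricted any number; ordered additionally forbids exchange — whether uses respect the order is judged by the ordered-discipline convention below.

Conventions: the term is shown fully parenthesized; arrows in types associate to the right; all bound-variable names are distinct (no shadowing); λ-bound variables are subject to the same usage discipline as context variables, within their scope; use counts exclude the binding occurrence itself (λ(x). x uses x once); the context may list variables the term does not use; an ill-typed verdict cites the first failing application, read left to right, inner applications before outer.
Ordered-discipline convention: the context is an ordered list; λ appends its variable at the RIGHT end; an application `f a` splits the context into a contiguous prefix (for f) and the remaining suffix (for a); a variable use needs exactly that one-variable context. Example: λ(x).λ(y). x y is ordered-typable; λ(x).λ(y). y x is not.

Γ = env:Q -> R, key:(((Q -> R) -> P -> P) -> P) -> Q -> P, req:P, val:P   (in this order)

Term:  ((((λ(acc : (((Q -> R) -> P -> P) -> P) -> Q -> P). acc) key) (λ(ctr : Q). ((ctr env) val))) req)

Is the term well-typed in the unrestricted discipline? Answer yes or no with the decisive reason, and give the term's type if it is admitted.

no — the type mismatch rejects it
counts: env ×1; key ×1; req ×1; val ×1; acc [bound] ×1; ctr [bound] ×1
order of uses: acc, key, ctr, env, val, req
typing: ill-typed: applying a non-function (Q)
per-discipline verdicts: ordered ✗; linear ✗; affine ✗; relevant ✗; unrestricted ✗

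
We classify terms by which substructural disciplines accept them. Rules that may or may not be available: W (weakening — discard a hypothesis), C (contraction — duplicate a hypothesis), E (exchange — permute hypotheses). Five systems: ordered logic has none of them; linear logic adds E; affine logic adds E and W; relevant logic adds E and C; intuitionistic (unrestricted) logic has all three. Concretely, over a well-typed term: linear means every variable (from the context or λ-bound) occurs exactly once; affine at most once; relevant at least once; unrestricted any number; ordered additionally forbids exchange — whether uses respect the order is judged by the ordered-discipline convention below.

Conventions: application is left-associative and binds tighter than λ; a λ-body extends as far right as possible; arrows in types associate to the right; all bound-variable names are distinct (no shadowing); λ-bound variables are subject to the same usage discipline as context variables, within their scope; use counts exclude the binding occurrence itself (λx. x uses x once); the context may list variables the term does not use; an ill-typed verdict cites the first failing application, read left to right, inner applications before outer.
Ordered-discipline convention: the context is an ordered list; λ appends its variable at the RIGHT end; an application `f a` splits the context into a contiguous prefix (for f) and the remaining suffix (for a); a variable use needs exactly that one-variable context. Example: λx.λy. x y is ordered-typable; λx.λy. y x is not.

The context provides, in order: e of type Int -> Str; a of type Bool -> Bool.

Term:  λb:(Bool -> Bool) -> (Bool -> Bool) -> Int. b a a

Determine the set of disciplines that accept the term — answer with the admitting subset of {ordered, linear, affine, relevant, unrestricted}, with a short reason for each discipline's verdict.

admitted in: unrestricted
counts: e ×0, a ×2, b (bound) ×1
use order (left to right): b, a, a
typing: ✓ — ((Bool -> Bool) -> (Bool -> Bool) -> Int) -> Int
ordered: ✗, repeated use of a ×2; unused: e — weakening required
linear: ✗, repeated use of a ×2; unused: e — weakening required
affine: ✗, repeated use of a ×2
relevant: ✗, unused: e — weakening required
unrestricted: ✓, type-checks (((Bool -> Bool) -> (Bool -> Bool) -> Int) -> Int) and nothing is barred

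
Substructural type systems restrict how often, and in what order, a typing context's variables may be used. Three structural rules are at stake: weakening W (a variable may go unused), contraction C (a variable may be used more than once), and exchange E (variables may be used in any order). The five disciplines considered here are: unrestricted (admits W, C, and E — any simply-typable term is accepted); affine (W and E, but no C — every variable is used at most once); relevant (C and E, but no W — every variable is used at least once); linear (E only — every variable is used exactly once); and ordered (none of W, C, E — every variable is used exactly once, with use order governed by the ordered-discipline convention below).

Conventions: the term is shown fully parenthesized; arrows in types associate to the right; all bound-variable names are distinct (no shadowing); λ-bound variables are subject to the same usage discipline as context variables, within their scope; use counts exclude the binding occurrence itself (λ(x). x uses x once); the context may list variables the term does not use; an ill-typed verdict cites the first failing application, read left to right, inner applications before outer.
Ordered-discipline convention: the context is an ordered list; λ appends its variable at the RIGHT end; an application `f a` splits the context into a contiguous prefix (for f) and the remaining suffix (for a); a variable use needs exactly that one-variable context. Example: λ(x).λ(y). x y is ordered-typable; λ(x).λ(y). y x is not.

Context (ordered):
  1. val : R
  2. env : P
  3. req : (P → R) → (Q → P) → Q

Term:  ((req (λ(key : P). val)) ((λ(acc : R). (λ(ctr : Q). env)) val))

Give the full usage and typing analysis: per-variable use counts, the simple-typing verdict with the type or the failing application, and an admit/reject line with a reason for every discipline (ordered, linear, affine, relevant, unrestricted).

counts: val ×2; env ×1; req ×1; key (bound) ×0; acc (bound) ×0; ctr (bound) ×0
order of uses: req, val, env, val
typing: well-typed — term : Q
ordered ✗ (needs contraction — val ×2; needs weakening: key, acc, ctr unused)
linear ✗ (needs contraction — val ×2; needs weakening: key, acc, ctr unused)
affine ✗ (needs contraction — val ×2)
relevant ✗ (needs weakening: key, acc, ctr unused)
unrestricted ✓ (well-typed at Q; no restrictions here)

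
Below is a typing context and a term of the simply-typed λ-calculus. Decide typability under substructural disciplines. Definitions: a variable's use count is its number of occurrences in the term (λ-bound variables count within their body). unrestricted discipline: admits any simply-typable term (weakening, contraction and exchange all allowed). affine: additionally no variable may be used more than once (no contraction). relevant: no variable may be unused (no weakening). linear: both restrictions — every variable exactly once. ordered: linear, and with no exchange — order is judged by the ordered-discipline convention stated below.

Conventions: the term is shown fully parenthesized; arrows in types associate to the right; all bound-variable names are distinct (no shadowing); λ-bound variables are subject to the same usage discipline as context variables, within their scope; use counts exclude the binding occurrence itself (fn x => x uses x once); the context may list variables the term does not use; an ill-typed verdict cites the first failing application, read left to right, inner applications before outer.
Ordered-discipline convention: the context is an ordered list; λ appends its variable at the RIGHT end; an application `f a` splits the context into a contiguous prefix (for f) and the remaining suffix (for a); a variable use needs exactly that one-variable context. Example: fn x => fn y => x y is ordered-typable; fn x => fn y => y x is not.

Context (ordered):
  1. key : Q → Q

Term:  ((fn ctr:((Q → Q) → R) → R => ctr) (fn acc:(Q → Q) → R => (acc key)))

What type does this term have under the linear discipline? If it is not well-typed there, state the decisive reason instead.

term : ((Q → Q) → R) → R
variable uses: key ×1, ctr (bound) ×1, acc (bound) ×1
use order (left to right): ctr, acc, key
typing: the term checks, with type ((Q → Q) → R) → R
across the five disciplines: ordered ✗, linear ✓, affine ✓, relevant ✓, unrestricted ✓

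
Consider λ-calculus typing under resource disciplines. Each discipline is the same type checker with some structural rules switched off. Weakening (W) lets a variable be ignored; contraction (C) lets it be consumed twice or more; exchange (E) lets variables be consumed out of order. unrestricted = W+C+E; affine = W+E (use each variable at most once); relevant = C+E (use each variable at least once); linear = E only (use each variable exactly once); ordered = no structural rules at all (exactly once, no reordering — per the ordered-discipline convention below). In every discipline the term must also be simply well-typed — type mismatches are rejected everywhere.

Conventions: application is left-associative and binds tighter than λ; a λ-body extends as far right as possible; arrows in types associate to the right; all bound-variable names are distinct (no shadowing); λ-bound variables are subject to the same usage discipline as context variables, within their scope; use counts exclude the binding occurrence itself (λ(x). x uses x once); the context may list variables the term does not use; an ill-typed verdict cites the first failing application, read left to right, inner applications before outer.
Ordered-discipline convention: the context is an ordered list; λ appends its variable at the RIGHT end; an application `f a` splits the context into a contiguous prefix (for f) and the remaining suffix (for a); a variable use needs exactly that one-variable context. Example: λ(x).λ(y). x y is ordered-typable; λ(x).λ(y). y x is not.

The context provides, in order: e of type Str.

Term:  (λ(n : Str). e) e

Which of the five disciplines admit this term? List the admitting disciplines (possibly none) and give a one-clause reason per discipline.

admitted in: unrestricted
counts: e: 2×, n (λ-bound): 0×
order of uses: e, e
typing: well-typed — term : Str
ordered: ✗, needs contraction — e ×2; needs weakening: n unused
linear: ✗, needs contraction — e ×2; needs weakening: n unused
affine: ✗, needs contraction — e ×2
relevant: ✗, needs weakening: n unused
unrestricted: ✓, type-checks (Str) and nothing is barred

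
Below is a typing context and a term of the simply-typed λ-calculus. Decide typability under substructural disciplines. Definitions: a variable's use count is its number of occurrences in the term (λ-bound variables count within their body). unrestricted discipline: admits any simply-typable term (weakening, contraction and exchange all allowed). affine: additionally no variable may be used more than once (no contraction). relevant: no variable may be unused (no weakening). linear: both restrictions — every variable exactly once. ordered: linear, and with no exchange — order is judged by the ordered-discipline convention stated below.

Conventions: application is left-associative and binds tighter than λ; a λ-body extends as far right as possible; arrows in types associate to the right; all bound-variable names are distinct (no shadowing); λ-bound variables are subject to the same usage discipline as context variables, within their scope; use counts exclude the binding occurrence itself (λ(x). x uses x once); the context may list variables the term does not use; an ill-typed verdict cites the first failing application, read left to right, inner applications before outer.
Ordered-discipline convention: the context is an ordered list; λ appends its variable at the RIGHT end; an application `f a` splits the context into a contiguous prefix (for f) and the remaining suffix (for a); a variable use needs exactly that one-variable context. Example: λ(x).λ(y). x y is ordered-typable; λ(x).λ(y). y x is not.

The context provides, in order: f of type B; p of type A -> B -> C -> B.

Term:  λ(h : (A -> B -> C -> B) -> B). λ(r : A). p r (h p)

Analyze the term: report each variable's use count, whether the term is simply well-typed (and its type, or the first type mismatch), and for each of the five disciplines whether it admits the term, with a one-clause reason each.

counts: f ×0; p ×2; h (λ-bound) ×1; r (λ-bound) ×1
order of uses: p, r, h, p
typing: the term checks, with type ((A -> B -> C -> B) -> B) -> A -> C -> B
ordered: ✗, uses contraction: p ×2; needs weakening: f unused
linear: ✗, uses contraction: p ×2; needs weakening: f unused
affine: ✗, uses contraction: p ×2
relevant: ✗, needs weakening: f unused
unrestricted: ✓, typability at ((A -> B -> C -> B) -> B) -> A -> C -> B is all that's needed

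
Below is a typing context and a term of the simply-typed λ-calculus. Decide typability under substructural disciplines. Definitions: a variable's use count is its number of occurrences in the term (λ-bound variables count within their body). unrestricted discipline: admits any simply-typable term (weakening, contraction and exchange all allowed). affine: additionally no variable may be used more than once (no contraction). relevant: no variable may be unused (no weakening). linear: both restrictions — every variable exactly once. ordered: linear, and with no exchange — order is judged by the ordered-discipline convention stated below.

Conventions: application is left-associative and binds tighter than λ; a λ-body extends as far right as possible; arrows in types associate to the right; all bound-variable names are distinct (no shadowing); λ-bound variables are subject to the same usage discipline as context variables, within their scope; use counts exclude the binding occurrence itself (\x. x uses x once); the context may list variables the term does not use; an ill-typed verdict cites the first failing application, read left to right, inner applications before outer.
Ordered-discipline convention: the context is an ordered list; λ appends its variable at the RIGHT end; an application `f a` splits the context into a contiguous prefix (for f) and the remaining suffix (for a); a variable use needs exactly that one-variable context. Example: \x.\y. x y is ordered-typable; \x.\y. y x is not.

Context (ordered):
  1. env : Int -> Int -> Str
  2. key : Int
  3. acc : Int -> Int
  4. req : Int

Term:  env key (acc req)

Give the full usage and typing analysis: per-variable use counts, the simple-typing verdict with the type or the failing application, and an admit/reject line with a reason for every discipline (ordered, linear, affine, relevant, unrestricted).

use counts: env: 1×; key: 1×; acc: 1×; req: 1×
use order (left to right): env, key, acc, req
typing: well-typed — term : Str
ordered: ✓ — env, key, acc, req: once each, no exchange needed
linear: ✓ — exactly-once usage across env, key, acc, req
affine: ✓ — none of env, key, acc, req used more than once
relevant: ✓ — every one of env, key, acc, req appears
unrestricted: ✓ — simply typable at Str; W, C, E all held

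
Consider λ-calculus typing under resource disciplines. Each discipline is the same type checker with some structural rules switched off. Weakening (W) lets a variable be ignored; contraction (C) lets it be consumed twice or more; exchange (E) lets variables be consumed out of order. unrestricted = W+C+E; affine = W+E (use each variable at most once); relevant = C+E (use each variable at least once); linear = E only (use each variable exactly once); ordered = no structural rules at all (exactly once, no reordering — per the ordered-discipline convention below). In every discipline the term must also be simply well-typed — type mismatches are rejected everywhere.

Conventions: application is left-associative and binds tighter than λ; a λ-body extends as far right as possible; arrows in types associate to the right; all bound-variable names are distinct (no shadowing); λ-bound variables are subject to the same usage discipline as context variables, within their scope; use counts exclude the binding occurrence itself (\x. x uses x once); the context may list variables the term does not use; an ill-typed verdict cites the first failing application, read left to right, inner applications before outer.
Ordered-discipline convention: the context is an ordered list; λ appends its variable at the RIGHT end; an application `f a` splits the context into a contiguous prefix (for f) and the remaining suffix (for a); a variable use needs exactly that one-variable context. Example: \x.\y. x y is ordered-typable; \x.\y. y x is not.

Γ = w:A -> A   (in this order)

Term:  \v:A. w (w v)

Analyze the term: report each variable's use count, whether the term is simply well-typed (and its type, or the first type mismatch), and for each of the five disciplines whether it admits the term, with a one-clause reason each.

use counts: w: 2, v [bound]: 1
uses in reading order: w, w, v
typing: ✓ — A -> A
ordered: ✗ — needs contraction — w ×2
linear: ✗ — needs contraction — w ×2
affine: ✗ — needs contraction — w ×2
relevant: ✓ — every one of w, v appears
unrestricted: ✓ — simply typable at A -> A; W, C, E all held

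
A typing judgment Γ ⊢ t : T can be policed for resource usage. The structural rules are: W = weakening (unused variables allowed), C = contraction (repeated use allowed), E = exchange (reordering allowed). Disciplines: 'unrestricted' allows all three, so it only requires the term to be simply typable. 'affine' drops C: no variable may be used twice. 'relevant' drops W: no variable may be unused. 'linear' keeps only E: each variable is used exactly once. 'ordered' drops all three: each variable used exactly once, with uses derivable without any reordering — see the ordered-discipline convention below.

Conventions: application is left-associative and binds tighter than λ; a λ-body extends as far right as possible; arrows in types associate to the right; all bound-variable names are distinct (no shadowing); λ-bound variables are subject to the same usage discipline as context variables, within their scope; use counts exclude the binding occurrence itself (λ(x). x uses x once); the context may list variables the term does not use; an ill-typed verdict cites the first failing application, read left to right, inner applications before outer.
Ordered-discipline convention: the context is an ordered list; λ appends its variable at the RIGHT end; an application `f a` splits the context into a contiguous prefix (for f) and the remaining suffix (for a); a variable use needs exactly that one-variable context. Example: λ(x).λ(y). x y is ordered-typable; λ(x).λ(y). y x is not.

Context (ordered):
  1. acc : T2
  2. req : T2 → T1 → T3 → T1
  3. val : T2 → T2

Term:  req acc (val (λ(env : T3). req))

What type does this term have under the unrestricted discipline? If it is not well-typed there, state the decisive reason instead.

not well-typed under unrestricted — the type mismatch rejects it
variable uses: acc: 1; req: 2; val: 1; env [bound]: 0
left-to-right use order: req, acc, val, req
typing: ill-typed: argument of type T3 → T2 → T1 → T3 → T1 where T2 is required
per-discipline verdicts: ordered ✗, linear ✗, affine ✗, relevant ✗, unrestricted ✗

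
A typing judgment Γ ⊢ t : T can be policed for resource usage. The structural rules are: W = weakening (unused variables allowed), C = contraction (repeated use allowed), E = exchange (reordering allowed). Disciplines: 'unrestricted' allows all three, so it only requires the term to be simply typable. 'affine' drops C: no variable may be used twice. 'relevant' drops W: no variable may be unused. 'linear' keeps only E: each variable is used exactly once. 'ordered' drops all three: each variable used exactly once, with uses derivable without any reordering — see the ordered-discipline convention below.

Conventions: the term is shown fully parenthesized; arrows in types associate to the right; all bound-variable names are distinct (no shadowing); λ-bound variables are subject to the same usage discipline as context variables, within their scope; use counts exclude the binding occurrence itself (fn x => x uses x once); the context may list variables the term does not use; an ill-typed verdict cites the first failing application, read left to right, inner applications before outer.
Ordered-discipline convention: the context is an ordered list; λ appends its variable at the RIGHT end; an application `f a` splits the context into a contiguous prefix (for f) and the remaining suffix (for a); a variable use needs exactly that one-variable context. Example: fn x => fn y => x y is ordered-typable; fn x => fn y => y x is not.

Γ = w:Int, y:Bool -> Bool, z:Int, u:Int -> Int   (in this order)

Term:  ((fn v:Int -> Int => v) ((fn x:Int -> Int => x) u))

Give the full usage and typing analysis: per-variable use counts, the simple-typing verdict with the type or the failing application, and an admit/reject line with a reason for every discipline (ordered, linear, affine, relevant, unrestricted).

variable uses: w=0, y=0, z=0, u=1, v (λ-bound)=1, x (λ-bound)=1
order of uses: v, x, u
typing: ✓ — Int -> Int
ordered ✗ (needs weakening: w, y, z unused)
linear ✗ (needs weakening: w, y, z unused)
affine ✓ (w, y, z, u, v, x: no repeats, contraction unneeded)
relevant ✗ (needs weakening: w, y, z unused)
unrestricted ✓ (typability at Int -> Int is all that's needed)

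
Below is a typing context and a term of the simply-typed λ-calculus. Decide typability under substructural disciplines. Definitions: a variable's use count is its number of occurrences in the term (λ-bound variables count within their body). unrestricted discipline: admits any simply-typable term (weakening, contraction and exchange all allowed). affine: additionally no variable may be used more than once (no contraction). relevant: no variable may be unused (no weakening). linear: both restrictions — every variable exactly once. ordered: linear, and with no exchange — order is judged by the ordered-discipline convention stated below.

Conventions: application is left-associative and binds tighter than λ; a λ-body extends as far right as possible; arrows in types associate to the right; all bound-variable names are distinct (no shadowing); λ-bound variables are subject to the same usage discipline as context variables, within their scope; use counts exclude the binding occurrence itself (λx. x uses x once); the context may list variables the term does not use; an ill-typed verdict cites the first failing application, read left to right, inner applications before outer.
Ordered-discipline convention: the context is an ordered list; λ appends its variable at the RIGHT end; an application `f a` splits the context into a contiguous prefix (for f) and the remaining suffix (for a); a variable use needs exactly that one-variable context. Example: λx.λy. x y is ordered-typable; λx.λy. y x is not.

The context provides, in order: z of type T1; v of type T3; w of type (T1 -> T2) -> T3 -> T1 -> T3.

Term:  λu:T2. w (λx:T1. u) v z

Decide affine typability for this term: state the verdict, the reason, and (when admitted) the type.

yes — at most one use each (z, v, w, u, x); term : T2 -> T3
usage: z ×1; v ×1; w ×1; u (λ-bound) ×1; x (λ-bound) ×0
uses in reading order: w, u, v, z
typing: the term checks, with type T2 -> T3
summary: ordered ✗ · linear ✗ · affine ✓ · relevant ✗ · unrestricted ✓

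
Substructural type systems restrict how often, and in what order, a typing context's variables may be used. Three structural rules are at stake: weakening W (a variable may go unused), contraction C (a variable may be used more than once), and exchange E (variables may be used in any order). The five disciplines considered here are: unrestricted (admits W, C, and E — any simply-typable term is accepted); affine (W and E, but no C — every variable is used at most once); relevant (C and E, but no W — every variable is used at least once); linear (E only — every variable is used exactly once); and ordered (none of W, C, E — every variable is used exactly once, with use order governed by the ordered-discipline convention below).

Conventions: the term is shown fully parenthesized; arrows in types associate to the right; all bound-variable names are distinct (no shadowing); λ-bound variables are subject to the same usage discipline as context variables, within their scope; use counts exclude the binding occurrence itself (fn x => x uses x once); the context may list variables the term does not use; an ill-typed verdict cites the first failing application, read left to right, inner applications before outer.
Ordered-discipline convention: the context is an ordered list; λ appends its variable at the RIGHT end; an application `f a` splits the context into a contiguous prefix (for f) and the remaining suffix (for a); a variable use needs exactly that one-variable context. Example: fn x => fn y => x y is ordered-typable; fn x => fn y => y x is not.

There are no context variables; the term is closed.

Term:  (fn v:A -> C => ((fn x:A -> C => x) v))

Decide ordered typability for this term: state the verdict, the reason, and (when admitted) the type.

yes — one use each (v, x); ordered split holds; term : (A -> C) -> A -> C
variable uses: v (bound)=1; x (bound)=1
uses in reading order: x, v
typing: well-typed at (A -> C) -> A -> C
per-discipline verdicts: ordered ✓ | linear ✓ | affine ✓ | relevant ✓ | unrestricted ✓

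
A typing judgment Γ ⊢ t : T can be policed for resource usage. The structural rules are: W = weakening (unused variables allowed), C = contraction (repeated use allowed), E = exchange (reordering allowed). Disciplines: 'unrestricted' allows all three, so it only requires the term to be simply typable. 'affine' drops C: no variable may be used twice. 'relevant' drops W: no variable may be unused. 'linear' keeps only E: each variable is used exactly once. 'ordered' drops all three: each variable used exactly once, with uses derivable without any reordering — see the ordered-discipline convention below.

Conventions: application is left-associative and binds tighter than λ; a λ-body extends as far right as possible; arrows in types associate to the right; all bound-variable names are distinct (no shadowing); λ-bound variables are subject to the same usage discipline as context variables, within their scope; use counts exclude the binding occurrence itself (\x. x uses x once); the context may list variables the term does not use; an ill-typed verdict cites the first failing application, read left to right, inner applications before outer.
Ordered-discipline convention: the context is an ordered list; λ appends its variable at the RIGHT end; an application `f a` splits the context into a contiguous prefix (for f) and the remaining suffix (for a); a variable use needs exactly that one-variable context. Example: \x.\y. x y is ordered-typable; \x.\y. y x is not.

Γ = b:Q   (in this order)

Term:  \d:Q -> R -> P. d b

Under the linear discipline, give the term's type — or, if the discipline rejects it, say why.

term : (Q -> R -> P) -> R -> P
usage: b ×1, d (bound) ×1
order of uses: d, b
typing: well-typed at (Q -> R -> P) -> R -> P
across the five disciplines: ordered ✗ | linear ✓ | affine ✓ | relevant ✓ | unrestricted ✓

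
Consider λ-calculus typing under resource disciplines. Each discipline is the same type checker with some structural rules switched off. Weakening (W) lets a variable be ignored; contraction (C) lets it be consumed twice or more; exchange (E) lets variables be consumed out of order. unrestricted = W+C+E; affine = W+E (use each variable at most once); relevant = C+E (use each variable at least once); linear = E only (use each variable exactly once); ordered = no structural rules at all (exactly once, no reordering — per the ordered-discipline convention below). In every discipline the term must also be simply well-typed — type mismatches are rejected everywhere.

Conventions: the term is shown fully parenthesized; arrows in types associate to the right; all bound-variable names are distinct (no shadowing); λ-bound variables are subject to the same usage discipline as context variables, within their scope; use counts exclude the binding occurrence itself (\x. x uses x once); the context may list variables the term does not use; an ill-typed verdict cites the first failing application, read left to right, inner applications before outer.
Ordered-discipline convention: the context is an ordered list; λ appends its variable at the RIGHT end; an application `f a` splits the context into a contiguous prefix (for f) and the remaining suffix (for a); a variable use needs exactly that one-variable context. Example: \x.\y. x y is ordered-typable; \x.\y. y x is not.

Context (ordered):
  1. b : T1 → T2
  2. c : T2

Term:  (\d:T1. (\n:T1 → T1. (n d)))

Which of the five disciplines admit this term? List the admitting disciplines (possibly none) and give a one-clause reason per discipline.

admitting disciplines: affine, unrestricted
variable uses: b: 0×; c: 0×; d (λ-bound): 1×; n (λ-bound): 1×
left-to-right use order: n, d
typing: well-typed at T1 → (T1 → T1) → T1
ordered: ✗, b, c left unused
linear: ✗, b, c left unused
affine: ✓, no duplicate uses among b, c, d, n
relevant: ✗, b, c left unused
unrestricted: ✓, simply typable at T1 → (T1 → T1) → T1; W, C, E all held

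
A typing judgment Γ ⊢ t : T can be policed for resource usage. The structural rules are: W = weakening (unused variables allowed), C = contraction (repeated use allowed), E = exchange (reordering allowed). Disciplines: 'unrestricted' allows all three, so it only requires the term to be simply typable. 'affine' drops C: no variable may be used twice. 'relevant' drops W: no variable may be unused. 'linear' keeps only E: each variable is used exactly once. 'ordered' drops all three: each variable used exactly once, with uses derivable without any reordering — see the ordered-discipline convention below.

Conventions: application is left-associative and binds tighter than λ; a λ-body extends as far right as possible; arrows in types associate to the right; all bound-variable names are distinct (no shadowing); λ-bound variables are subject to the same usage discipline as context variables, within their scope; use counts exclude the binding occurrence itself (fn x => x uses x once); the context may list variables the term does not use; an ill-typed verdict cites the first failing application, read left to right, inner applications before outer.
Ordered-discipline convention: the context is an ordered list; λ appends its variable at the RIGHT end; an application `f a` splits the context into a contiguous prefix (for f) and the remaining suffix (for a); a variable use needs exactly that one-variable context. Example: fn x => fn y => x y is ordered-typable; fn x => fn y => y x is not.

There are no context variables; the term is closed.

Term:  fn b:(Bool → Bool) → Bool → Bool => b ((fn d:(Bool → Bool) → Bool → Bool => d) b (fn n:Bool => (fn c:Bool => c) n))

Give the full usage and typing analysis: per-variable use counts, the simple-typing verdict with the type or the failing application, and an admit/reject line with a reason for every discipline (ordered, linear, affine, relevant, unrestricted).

usage: b (bound): 2; d (bound): 1; n (bound): 1; c (bound): 1
order of uses: b, d, b, c, n
typing: well-typed at ((Bool → Bool) → Bool → Bool) → Bool → Bool
ordered ✗ (b ×2 used more than once (contraction))
linear ✗ (b ×2 used more than once (contraction))
affine ✗ (b ×2 used more than once (contraction))
relevant ✓ (at least one use each (b, d, n, c))
unrestricted ✓ (type-checks (((Bool → Bool) → Bool → Bool) → Bool → Bool) and nothing is barred)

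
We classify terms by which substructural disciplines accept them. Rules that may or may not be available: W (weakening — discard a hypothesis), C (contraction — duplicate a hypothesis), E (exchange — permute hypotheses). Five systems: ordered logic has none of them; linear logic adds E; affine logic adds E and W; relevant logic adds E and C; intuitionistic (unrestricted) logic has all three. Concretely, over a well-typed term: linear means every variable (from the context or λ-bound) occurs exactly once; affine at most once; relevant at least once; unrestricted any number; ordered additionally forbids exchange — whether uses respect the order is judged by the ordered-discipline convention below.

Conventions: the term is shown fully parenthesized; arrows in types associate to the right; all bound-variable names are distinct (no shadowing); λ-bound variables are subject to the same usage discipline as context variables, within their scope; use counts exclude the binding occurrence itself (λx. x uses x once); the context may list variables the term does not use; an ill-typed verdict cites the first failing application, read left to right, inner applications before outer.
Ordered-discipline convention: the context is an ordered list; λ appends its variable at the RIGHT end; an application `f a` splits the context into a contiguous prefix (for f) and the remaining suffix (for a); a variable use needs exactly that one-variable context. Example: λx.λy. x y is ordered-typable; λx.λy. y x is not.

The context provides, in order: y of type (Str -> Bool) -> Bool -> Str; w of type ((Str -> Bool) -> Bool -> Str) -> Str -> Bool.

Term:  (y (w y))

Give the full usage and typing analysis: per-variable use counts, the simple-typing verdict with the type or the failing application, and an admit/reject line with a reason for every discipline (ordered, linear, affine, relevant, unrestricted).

variable uses: y: 2×, w: 1×
uses in reading order: y, w, y
typing: well-typed at Bool -> Str
ordered: ✗ — repeated use of y ×2
linear: ✗ — repeated use of y ×2
affine: ✗ — repeated use of y ×2
relevant: ✓ — y, w: all used, weakening unneeded
unrestricted: ✓ — well-typed at Bool -> Str; no restrictions here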